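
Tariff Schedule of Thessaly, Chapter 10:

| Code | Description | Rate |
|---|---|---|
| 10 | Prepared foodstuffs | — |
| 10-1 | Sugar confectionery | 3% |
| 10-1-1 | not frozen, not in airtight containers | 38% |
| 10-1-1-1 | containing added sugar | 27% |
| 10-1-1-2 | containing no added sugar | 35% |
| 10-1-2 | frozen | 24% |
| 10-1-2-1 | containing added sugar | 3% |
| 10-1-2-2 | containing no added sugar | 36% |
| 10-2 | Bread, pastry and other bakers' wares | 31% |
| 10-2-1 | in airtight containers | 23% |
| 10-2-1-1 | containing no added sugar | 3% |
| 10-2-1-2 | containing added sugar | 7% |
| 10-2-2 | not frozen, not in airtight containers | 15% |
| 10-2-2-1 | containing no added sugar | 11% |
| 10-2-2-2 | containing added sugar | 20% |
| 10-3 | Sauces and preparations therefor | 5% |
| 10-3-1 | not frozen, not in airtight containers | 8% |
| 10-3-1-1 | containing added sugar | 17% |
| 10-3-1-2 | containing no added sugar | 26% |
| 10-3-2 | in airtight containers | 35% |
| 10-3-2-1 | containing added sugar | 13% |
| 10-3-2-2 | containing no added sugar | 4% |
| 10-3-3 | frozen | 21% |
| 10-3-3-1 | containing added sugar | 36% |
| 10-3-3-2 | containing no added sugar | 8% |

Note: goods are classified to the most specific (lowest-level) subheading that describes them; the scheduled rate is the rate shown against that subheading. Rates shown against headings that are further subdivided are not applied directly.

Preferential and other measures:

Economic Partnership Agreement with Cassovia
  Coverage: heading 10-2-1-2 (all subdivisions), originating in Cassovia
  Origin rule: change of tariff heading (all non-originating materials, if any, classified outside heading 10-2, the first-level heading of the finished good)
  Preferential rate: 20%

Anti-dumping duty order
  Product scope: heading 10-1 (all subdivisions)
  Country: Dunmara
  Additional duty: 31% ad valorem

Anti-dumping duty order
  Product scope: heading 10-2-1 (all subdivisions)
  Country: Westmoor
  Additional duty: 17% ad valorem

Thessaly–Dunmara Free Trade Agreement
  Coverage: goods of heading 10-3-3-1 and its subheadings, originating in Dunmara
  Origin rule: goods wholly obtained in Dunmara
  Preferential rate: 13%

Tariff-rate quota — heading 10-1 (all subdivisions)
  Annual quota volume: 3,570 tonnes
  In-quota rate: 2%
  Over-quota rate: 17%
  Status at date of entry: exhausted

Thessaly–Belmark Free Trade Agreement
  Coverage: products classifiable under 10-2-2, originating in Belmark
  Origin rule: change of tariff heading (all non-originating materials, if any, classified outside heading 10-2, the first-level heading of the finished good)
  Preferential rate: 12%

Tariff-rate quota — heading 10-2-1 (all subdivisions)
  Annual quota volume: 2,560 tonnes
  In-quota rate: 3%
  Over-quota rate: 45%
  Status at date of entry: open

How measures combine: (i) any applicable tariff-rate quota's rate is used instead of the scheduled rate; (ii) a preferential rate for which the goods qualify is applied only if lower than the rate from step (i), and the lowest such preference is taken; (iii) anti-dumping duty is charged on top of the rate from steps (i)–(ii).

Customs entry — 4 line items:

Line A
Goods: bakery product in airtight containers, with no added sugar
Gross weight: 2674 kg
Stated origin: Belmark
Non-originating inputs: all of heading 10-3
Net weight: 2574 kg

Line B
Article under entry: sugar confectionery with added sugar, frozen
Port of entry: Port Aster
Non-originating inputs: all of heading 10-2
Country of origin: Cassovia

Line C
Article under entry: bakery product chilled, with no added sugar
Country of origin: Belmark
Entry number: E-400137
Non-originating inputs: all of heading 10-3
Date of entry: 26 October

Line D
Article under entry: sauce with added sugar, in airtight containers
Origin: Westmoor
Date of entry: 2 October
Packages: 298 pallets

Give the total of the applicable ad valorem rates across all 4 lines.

44%

Line A: bakery product → 10-2; in airtight containers → 10-2-1; with no added sugar → 10-2-1-1. Scheduled 3%. quota on 10-2-1 open → in-quota 3%; Belmark agreement on 10-2-2: 10-2-1-1 not covered. → 3%.
Line B: sugar confectionery → 10-1; frozen → 10-1-2; with added sugar → 10-1-2-1. Scheduled 3%. quota on 10-1 exhausted → over-quota 17%; Cassovia agreement on 10-2-1-2: 10-1-2-1 not covered. → 17%.
Line C: bakery product → 10-2; chilled → 10-2-2; with no added sugar → 10-2-2-1. Scheduled 11%. Belmark agreement on 10-2-2: CTH met → 12% available; preference 12% not lower than 11% → no reduction. → 11%.
Line D: sauce → 10-3; in airtight containers → 10-3-2; with added sugar → 10-3-2-1. Scheduled 13%. No special measure applies. → 13%.
Sum: 3% + 17% + 11% + 13% = 44%.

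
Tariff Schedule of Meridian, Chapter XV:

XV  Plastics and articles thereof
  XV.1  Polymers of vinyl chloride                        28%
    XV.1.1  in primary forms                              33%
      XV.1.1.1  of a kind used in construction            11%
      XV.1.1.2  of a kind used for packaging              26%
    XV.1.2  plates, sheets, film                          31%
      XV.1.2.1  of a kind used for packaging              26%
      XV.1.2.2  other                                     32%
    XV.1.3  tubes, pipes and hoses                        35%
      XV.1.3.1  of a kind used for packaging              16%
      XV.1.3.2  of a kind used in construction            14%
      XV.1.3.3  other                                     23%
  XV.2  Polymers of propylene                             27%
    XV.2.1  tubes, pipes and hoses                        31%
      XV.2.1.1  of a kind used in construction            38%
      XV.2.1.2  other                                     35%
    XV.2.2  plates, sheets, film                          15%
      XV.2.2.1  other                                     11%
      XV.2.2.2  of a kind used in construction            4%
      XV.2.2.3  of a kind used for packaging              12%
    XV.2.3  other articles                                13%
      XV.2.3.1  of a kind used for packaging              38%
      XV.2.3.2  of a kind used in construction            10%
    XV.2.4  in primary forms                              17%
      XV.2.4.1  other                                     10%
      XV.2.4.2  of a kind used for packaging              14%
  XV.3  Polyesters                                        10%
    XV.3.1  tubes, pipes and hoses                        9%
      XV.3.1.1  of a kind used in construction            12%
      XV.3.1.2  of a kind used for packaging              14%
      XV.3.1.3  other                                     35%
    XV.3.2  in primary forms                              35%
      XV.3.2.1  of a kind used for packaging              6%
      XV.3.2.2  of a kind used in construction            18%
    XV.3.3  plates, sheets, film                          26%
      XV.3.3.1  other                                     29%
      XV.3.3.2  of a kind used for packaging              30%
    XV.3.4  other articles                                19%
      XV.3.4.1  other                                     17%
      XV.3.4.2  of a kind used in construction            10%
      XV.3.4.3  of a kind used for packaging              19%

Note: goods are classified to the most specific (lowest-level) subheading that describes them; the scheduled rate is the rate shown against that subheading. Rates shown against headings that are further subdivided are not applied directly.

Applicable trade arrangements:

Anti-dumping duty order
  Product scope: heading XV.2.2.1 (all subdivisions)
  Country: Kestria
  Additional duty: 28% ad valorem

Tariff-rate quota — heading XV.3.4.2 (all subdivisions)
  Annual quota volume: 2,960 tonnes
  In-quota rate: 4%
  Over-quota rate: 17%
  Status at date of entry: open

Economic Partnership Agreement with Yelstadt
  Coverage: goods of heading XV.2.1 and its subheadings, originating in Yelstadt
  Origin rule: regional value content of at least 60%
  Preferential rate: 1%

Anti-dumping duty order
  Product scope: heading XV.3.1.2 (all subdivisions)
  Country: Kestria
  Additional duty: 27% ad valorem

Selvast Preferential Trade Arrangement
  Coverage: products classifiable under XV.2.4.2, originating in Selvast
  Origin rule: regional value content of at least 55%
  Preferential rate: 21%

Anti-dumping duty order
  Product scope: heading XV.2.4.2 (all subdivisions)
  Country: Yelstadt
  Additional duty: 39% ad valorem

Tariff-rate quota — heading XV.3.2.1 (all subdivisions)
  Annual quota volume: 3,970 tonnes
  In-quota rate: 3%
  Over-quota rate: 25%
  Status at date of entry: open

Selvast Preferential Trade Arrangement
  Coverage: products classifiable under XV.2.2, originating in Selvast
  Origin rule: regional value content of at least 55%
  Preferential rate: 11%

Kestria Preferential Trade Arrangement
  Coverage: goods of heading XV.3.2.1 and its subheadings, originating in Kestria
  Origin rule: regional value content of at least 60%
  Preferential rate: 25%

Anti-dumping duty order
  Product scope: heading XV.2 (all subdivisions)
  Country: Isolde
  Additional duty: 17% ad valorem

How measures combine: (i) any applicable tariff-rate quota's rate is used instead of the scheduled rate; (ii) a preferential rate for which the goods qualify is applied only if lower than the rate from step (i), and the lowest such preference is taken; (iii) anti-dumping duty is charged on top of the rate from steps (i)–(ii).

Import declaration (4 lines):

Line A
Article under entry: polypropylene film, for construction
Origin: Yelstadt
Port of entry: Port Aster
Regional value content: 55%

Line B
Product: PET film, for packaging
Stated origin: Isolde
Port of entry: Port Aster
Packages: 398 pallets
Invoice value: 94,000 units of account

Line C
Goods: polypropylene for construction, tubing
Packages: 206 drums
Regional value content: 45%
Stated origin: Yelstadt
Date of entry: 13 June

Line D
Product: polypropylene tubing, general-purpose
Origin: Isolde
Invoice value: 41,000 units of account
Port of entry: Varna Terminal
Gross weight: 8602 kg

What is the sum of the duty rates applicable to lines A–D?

Line A: polypropylene → XV.2; film → XV.2.2; for construction → XV.2.2.2. Scheduled 4%. Yelstadt agreement on XV.2.1: XV.2.2.2 not covered. → 4%.
Line B: PET → XV.3; film → XV.3.3; for packaging → XV.3.3.2. Scheduled 30%. No special measure applies. → 30%.
Line C: polypropylene → XV.2; tubing → XV.2.1; for construction → XV.2.1.1. Scheduled 38%. Yelstadt agreement on XV.2.1: RVC < 60%. → 38%.
Line D: polypropylene → XV.2; tubing → XV.2.1; general-purpose → XV.2.1.2. Scheduled 35%. anti-dumping (Isolde, XV.2): +17%; total 35% + 17% = 52%. → 52%.
Sum: 4% + 30% + 38% + 52% = 124%.

124%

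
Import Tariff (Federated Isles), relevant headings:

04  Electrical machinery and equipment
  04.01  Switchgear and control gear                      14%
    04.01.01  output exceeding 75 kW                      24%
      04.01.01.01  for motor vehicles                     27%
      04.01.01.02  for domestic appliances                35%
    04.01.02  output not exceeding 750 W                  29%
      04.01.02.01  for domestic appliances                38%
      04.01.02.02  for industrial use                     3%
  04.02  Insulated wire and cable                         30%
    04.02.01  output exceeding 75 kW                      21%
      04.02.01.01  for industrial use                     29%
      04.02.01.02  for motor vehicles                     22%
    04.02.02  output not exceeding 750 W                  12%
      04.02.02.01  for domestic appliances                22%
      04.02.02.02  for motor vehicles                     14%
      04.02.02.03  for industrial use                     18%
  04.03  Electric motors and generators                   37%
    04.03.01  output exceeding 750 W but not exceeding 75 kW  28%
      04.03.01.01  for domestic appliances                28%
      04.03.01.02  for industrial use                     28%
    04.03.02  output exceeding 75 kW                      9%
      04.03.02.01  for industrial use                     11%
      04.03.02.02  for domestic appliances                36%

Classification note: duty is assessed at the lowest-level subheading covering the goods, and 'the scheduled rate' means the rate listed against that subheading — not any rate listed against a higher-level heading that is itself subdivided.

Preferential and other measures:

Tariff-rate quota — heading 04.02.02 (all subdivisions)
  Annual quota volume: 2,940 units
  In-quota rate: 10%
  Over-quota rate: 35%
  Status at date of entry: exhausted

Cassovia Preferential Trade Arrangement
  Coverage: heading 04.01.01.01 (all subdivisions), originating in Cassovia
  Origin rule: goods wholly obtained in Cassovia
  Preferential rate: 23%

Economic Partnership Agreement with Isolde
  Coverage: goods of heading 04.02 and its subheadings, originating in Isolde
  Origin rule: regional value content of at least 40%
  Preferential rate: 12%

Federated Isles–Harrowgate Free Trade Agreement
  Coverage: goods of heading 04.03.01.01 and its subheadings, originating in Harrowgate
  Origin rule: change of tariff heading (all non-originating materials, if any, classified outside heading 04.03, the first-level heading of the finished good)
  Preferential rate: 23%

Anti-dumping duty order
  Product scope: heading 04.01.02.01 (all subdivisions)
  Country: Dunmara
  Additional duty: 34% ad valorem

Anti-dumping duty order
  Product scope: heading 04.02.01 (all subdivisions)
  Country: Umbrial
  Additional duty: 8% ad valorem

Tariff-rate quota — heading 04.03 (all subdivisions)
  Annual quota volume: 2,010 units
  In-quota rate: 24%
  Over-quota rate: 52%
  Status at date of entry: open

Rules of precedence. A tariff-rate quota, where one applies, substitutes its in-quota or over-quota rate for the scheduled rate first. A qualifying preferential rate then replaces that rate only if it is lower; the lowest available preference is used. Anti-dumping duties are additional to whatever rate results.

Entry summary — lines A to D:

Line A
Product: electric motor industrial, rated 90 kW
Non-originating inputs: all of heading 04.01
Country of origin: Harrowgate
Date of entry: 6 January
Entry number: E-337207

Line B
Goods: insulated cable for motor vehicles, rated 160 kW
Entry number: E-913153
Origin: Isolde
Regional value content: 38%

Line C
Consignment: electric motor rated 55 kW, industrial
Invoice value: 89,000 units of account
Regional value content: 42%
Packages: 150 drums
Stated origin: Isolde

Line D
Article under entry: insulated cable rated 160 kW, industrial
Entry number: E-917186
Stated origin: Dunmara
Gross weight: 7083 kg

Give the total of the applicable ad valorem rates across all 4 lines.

99%

Line A: electric motor → 04.03; rated 90 kW → 04.03.02; industrial → 04.03.02.01. Scheduled 11%. quota on 04.03 open → in-quota 24%; Harrowgate agreement on 04.03.01.01: 04.03.02.01 not covered. → 24%.
Line B: insulated cable → 04.02; rated 160 kW → 04.02.01; for motor vehicles → 04.02.01.02. Scheduled 22%. Isolde agreement on 04.02: RVC < 40%. → 22%.
Line C: electric motor → 04.03; rated 55 kW → 04.03.01; industrial → 04.03.01.02. Scheduled 28%. quota on 04.03 open → in-quota 24%; Isolde agreement on 04.02: 04.03.01.02 not covered. → 24%.
Line D: insulated cable → 04.02; rated 160 kW → 04.02.01; industrial → 04.02.01.01. Scheduled 29%. No special measure applies. → 29%.
Sum: 24% + 22% + 24% + 29% = 99%.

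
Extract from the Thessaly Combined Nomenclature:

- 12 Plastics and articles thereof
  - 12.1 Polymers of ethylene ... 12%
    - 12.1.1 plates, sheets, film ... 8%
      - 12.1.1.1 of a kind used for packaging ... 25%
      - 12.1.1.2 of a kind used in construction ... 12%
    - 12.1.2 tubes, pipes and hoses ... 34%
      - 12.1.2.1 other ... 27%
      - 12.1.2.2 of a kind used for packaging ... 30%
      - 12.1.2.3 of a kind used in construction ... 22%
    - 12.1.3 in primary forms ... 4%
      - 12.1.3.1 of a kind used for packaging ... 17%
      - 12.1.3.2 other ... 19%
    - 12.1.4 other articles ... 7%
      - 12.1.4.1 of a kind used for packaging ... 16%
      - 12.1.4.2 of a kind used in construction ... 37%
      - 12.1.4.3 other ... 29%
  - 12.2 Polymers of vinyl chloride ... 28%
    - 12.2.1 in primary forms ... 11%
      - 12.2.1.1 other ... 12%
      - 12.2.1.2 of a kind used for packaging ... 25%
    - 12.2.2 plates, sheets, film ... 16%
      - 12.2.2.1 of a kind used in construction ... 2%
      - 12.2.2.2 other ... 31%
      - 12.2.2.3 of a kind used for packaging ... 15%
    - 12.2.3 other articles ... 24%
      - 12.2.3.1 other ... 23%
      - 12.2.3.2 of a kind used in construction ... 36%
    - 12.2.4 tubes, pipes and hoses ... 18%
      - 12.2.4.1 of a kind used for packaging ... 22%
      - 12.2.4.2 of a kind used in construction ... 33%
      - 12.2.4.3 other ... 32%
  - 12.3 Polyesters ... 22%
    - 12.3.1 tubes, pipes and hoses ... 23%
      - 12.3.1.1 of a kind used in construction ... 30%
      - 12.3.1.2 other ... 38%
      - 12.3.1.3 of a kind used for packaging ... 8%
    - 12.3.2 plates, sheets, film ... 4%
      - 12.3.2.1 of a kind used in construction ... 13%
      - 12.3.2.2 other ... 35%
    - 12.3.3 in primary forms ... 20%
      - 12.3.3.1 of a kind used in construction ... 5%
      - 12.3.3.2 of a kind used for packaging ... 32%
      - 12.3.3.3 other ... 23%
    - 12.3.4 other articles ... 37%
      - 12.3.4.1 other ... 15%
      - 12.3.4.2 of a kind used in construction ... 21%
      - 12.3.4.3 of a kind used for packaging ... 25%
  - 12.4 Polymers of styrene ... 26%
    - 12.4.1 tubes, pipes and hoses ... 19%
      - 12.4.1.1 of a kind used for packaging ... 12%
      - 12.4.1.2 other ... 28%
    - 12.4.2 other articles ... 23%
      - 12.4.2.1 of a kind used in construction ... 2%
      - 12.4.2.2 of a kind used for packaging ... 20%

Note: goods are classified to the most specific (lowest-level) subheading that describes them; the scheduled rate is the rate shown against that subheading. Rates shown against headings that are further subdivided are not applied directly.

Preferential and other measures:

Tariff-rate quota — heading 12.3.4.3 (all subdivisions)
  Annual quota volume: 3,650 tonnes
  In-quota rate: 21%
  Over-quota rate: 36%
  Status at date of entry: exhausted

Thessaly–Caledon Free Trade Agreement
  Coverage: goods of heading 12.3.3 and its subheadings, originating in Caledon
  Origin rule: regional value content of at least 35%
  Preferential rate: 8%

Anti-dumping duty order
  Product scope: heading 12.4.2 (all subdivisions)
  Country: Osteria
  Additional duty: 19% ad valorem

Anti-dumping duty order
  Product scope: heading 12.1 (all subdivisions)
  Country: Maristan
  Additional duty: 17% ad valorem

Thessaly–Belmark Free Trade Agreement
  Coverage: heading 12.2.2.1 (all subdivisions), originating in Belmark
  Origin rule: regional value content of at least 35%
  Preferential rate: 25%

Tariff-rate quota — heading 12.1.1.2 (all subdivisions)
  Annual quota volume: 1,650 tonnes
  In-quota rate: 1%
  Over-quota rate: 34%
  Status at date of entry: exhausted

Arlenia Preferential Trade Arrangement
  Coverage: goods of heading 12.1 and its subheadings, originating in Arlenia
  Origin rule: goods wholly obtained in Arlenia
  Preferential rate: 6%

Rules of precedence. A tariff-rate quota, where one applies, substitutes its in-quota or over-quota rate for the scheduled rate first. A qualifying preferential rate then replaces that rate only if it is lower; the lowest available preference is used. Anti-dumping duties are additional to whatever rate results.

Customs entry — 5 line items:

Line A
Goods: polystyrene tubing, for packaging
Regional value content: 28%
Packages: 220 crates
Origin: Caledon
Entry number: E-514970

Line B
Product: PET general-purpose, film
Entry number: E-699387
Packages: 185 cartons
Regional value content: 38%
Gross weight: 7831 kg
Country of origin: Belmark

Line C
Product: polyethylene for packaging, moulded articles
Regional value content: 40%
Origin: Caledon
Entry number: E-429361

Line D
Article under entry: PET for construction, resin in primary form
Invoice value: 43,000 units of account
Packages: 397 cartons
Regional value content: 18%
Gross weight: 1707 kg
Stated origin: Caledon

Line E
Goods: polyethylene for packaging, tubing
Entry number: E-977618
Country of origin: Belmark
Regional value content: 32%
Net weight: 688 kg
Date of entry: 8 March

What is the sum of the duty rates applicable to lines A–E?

Line A: polystyrene → 12.4; tubing → 12.4.1; for packaging → 12.4.1.1. Scheduled 12%. Caledon agreement on 12.3.3: 12.4.1.1 not covered. → 12%.
Line B: PET → 12.3; film → 12.3.2; general-purpose → 12.3.2.2. Scheduled 35%. Belmark agreement on 12.2.2.1: 12.3.2.2 not covered. → 35%.
Line C: polyethylene → 12.1; moulded articles → 12.1.4; for packaging → 12.1.4.1. Scheduled 16%. Caledon agreement on 12.3.3: 12.1.4.1 not covered. → 16%.
Line D: PET → 12.3; resin in primary form → 12.3.3; for construction → 12.3.3.1. Scheduled 5%. Caledon agreement on 12.3.3: RVC < 35%. → 5%.
Line E: polyethylene → 12.1; tubing → 12.1.2; for packaging → 12.1.2.2. Scheduled 30%. Belmark agreement on 12.2.2.1: 12.1.2.2 not covered. → 30%.
Sum: 12% + 35% + 16% + 5% + 30% = 98%.

98%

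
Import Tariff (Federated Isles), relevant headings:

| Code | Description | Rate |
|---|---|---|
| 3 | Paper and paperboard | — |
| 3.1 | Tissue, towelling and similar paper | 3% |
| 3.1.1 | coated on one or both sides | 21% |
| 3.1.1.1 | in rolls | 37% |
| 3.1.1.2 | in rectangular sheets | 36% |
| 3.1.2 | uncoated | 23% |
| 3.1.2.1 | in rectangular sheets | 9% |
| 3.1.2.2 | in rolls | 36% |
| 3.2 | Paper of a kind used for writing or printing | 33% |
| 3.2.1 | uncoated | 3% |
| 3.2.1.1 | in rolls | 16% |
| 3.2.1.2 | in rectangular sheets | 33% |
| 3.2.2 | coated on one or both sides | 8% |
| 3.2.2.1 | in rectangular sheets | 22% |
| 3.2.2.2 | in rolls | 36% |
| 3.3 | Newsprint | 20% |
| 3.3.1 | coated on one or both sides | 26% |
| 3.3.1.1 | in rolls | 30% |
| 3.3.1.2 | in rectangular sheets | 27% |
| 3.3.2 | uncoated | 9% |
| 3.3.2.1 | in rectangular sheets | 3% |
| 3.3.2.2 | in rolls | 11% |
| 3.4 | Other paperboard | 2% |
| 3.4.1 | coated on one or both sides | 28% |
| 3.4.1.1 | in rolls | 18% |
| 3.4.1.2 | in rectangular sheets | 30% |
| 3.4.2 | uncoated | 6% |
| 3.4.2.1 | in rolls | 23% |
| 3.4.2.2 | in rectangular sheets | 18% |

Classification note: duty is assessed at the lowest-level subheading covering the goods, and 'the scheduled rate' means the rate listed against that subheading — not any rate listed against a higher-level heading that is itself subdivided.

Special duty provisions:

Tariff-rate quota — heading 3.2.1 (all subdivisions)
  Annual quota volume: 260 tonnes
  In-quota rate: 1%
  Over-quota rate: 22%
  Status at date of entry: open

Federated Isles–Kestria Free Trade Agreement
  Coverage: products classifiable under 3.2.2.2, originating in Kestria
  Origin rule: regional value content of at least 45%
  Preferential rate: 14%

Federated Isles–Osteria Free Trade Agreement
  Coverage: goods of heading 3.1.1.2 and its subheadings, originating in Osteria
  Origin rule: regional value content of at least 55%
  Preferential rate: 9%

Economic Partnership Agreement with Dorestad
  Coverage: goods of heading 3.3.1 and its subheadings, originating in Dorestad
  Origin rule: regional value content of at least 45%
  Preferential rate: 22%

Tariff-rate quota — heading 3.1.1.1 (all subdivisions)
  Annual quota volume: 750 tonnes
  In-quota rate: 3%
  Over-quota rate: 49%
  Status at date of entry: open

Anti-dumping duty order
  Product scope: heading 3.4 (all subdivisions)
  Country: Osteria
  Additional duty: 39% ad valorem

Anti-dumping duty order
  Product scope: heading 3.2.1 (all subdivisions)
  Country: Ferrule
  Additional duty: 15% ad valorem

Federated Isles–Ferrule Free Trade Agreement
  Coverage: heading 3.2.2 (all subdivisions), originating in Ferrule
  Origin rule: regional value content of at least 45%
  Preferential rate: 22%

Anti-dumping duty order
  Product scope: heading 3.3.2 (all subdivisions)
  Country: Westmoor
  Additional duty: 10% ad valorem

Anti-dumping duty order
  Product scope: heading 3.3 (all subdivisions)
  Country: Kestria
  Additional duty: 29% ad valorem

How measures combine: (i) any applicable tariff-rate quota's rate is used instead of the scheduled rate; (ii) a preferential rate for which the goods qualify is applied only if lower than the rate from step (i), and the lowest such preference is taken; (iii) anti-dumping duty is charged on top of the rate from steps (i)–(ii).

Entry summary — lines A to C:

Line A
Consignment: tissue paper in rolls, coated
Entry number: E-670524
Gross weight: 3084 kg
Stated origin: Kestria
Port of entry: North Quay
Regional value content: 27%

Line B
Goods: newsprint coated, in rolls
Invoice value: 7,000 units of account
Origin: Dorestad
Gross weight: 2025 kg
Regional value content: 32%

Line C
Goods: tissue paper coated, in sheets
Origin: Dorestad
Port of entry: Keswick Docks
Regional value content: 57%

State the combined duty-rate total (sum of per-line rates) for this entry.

69%

Line A: tissue paper → 3.1; coated → 3.1.1; in rolls → 3.1.1.1. Scheduled 37%. quota on 3.1.1.1 open → in-quota 3%; Kestria agreement on 3.2.2.2: 3.1.1.1 not covered. → 3%.
Line B: newsprint → 3.3; coated → 3.3.1; in rolls → 3.3.1.1. Scheduled 30%. Dorestad agreement on 3.3.1: RVC < 45%. → 30%.
Line C: tissue paper → 3.1; coated → 3.1.1; in sheets → 3.1.1.2. Scheduled 36%. Dorestad agreement on 3.3.1: 3.1.1.2 not covered. → 36%.
Sum: 3% + 30% + 36% = 69%.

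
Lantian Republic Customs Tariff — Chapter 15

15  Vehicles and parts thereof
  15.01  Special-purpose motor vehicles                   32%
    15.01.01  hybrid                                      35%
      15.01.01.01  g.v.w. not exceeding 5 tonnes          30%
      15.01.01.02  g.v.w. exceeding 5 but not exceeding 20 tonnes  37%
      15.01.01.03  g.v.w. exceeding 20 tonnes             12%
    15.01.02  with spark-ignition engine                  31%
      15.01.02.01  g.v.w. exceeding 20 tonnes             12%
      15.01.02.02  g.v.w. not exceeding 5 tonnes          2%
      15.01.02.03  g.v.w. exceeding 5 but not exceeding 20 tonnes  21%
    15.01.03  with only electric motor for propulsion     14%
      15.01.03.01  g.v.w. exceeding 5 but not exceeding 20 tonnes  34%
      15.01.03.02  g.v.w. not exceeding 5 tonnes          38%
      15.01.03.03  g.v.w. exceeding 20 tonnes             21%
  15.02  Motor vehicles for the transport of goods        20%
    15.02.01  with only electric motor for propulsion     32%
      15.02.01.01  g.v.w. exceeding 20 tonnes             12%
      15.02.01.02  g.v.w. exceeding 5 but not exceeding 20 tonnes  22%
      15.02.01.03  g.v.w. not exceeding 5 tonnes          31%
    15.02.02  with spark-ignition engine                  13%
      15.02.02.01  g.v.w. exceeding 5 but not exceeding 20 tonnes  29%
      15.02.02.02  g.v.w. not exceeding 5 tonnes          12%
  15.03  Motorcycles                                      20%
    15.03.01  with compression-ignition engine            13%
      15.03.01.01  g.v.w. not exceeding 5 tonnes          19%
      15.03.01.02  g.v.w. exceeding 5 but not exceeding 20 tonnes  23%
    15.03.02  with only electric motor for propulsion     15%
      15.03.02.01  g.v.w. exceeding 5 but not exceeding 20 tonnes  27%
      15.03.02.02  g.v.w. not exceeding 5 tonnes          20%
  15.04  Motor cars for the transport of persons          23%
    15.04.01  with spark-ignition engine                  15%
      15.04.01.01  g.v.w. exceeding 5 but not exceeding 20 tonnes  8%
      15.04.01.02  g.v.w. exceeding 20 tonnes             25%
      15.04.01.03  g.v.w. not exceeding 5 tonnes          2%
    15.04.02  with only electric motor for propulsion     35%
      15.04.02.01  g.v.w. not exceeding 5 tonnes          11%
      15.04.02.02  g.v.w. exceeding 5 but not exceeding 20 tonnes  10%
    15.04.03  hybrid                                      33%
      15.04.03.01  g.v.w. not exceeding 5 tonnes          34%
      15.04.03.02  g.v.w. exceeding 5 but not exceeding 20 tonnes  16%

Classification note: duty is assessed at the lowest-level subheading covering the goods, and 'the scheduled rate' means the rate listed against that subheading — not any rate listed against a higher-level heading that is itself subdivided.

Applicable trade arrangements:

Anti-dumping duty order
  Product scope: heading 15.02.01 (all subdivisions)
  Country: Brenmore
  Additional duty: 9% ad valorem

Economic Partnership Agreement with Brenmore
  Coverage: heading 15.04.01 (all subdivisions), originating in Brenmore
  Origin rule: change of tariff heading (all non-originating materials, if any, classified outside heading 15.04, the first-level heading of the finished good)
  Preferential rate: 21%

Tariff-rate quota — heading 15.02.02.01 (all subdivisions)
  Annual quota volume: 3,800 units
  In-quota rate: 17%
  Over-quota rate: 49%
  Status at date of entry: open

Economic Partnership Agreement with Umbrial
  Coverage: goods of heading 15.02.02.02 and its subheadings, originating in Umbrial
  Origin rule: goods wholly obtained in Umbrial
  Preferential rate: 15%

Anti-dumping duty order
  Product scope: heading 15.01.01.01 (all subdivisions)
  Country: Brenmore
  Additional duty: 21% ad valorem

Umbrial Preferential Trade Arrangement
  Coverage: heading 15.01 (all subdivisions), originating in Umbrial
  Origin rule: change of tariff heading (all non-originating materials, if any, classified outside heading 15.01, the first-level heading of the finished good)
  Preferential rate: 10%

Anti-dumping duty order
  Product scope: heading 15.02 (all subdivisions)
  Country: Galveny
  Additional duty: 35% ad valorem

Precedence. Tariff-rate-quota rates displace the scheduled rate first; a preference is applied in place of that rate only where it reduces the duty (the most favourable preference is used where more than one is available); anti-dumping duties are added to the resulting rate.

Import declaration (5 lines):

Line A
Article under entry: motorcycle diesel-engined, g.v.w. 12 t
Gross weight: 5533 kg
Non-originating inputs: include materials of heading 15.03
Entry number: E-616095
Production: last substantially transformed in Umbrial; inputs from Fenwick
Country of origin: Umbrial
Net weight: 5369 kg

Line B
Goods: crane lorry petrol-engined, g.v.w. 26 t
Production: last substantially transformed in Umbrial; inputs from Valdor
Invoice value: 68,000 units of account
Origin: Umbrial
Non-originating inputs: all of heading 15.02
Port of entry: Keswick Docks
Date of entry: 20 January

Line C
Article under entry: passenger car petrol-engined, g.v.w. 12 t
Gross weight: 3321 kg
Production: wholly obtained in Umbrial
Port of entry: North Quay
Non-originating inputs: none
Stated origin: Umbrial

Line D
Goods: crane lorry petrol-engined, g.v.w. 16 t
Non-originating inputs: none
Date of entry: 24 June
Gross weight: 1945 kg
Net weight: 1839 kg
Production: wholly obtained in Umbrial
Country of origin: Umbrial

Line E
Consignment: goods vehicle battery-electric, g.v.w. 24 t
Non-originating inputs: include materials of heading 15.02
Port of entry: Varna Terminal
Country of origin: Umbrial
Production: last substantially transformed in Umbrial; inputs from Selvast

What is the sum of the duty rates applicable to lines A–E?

63%

Line A: motorcycle → 15.03; diesel-engined → 15.03.01; g.v.w. 12 t → 15.03.01.02. Scheduled 23%. Umbrial agreement on 15.02.02.02: 15.03.01.02 not covered; Umbrial agreement on 15.01: 15.03.01.02 not covered. → 23%.
Line B: crane lorry → 15.01; petrol-engined → 15.01.02; g.v.w. 26 t → 15.01.02.01. Scheduled 12%. Umbrial agreement on 15.02.02.02: 15.01.02.01 not covered; Umbrial agreement on 15.01: CTH met → 10% available; preferential 10%. → 10%.
Line C: passenger car → 15.04; petrol-engined → 15.04.01; g.v.w. 12 t → 15.04.01.01. Scheduled 8%. Umbrial agreement on 15.02.02.02: 15.04.01.01 not covered; Umbrial agreement on 15.01: 15.04.01.01 not covered. → 8%.
Line D: crane lorry → 15.01; petrol-engined → 15.01.02; g.v.w. 16 t → 15.01.02.03. Scheduled 21%. Umbrial agreement on 15.02.02.02: 15.01.02.03 not covered; Umbrial agreement on 15.01: CTH met → 10% available; preferential 10%. → 10%.
Line E: goods vehicle → 15.02; battery-electric → 15.02.01; g.v.w. 24 t → 15.02.01.01. Scheduled 12%. Umbrial agreement on 15.02.02.02: 15.02.01.01 not covered; Umbrial agreement on 15.01: 15.02.01.01 not covered. → 12%.
Sum: 23% + 10% + 8% + 10% + 12% = 63%.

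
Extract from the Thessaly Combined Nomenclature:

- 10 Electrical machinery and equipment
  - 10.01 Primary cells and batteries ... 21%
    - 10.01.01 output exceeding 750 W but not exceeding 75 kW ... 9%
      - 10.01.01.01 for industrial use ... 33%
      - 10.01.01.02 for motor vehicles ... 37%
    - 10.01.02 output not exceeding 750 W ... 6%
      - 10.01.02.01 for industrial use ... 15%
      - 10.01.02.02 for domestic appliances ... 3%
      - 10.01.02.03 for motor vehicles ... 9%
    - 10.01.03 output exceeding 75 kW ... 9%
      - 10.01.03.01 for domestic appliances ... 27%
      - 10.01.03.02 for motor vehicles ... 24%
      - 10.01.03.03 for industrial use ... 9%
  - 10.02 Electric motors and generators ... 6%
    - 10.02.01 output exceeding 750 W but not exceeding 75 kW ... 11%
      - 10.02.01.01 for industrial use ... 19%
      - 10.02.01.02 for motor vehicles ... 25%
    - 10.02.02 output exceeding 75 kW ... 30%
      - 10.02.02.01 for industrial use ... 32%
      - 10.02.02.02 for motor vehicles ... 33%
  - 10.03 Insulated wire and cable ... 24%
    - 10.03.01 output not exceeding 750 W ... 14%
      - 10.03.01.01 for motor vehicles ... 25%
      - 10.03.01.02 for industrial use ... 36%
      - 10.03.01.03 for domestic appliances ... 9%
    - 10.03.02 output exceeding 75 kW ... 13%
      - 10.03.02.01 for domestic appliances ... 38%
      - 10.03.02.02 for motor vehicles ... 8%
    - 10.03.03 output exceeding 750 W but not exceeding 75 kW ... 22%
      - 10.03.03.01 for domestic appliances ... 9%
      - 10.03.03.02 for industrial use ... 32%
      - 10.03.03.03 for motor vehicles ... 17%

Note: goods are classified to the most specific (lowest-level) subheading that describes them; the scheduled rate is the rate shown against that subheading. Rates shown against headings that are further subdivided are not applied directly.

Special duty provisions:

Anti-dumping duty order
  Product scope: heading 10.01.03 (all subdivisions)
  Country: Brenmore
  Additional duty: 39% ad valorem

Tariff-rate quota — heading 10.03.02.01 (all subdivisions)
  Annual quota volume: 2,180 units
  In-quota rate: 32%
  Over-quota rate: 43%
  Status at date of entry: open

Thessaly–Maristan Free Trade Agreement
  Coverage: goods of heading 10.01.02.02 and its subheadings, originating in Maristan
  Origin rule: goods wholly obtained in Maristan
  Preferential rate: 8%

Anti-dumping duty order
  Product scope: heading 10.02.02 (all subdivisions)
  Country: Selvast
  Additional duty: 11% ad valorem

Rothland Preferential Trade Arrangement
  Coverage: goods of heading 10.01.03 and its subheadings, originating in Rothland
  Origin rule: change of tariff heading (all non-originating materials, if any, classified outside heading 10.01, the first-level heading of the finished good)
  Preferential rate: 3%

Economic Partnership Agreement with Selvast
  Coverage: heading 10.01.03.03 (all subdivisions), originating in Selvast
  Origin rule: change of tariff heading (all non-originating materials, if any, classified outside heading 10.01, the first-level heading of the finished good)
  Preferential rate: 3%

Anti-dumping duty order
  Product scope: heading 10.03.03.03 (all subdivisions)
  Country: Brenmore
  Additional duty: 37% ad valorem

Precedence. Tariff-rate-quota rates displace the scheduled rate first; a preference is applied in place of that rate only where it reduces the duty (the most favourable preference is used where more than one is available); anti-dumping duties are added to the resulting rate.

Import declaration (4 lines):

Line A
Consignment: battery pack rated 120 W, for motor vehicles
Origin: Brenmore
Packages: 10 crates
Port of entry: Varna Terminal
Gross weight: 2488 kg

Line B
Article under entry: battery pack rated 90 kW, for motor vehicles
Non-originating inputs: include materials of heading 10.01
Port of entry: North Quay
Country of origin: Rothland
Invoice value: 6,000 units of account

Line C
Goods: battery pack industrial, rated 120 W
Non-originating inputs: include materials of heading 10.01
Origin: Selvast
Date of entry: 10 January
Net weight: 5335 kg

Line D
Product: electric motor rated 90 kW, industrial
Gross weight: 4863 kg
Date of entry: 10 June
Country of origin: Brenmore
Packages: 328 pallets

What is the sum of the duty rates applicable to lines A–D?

Line A: battery pack → 10.01; rated 120 W → 10.01.02; for motor vehicles → 10.01.02.03. Scheduled 9%. No special measure applies. → 9%.
Line B: battery pack → 10.01; rated 90 kW → 10.01.03; for motor vehicles → 10.01.03.02. Scheduled 24%. Rothland agreement on 10.01.03: CTH not met. → 24%.
Line C: battery pack → 10.01; rated 120 W → 10.01.02; industrial → 10.01.02.01. Scheduled 15%. Selvast agreement on 10.01.03.03: 10.01.02.01 not covered. → 15%.
Line D: electric motor → 10.02; rated 90 kW → 10.02.02; industrial → 10.02.02.01. Scheduled 32%. No special measure applies. → 32%.
Sum: 9% + 24% + 15% + 32% = 80%.

80%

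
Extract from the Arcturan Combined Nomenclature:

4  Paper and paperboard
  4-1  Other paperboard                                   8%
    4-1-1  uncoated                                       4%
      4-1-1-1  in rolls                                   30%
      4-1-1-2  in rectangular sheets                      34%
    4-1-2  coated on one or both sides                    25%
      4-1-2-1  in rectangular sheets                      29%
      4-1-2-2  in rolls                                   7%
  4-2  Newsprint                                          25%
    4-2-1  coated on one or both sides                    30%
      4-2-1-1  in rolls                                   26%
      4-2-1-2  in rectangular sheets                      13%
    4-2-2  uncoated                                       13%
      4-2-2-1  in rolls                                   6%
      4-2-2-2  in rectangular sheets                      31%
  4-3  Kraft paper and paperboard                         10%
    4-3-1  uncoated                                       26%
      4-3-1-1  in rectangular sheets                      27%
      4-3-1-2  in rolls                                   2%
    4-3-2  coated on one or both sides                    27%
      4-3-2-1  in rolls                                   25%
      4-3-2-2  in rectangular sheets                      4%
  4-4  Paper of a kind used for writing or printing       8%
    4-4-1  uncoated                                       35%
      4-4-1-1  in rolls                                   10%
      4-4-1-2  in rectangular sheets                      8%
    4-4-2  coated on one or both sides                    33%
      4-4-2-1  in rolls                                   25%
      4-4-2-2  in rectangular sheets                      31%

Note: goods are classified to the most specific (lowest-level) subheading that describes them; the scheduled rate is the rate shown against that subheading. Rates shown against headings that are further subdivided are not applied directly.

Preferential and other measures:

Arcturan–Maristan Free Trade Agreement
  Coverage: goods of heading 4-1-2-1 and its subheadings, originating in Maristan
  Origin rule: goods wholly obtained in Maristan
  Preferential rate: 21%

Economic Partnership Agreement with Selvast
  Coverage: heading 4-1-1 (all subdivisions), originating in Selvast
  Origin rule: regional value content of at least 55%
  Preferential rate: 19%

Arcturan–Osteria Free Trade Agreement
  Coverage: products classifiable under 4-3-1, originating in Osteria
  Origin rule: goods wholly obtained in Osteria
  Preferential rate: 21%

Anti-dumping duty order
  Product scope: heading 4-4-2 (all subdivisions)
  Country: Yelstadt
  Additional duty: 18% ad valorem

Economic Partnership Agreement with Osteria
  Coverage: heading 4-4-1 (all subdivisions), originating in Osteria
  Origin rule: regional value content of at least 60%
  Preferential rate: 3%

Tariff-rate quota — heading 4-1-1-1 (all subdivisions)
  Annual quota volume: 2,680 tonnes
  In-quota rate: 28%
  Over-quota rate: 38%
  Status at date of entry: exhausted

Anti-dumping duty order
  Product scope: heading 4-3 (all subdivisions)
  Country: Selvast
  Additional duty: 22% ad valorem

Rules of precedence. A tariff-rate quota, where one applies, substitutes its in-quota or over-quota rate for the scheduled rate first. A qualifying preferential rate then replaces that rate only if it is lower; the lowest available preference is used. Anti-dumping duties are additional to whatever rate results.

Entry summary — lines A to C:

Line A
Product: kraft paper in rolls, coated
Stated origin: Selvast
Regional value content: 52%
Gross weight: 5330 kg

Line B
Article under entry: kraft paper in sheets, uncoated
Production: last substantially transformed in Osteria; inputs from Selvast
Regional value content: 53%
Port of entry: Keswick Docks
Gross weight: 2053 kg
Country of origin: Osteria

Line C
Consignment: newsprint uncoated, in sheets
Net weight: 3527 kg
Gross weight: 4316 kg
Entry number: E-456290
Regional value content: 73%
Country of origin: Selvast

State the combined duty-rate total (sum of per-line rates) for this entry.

Line A: kraft paper → 4-3; coated → 4-3-2; in rolls → 4-3-2-1. Scheduled 25%. Selvast agreement on 4-1-1: 4-3-2-1 not covered; anti-dumping (Selvast, 4-3): +22%; total 25% + 22% = 47%. → 47%.
Line B: kraft paper → 4-3; uncoated → 4-3-1; in sheets → 4-3-1-1. Scheduled 27%. Osteria agreement on 4-3-1: not wholly obtained; Osteria agreement on 4-4-1: 4-3-1-1 not covered. → 27%.
Line C: newsprint → 4-2; uncoated → 4-2-2; in sheets → 4-2-2-2. Scheduled 31%. Selvast agreement on 4-1-1: 4-2-2-2 not covered. → 31%.
Sum: 47% + 27% + 31% = 105%.

105%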